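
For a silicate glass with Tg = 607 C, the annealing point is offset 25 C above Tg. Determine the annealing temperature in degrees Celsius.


The annealing temperature is Tg plus the offset:
  T_anneal = 607 + 25 = 632 C

632 C


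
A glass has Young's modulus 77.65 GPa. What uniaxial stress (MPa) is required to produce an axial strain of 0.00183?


Rearrange E = sigma / epsilon:
  sigma = E * epsilon
  E (MPa) = 77.65 * 1000 = 77650
  sigma = 77650 * 0.00183 = 142.1 MPa

142.1 MPa


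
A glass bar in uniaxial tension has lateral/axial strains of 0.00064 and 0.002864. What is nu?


Poisson's ratio: nu = lateral strain / axial strain
  nu = 0.00064 / 0.002864 = 0.2235

0.2235


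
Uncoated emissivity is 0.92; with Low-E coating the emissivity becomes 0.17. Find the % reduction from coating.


Percentage reduction = (1 - coated/uncoated) * 100
  Ratio = 0.17 / 0.92 = 0.1848
  Reduction = (1 - 0.1848) * 100 = 81.5%

81.5%


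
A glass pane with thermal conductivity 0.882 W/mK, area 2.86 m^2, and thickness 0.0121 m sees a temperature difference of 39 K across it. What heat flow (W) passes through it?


Fourier's law: Q = k * A * dT / t
  Q = 0.882 * 2.86 * 39 / 0.0121
  Q = 98.37828 / 0.0121 = 8130.4 W

8130.4 W


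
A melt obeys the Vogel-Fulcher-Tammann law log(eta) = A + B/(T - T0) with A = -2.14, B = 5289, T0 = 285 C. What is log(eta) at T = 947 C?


VFT equation: log(eta) = A + B / (T - T0)
  T - T0 = 947 - 285 = 662
  B / (T - T0) = 5289 / 662 = 7.989
  log(eta) = -2.14 + 7.989 = 5.849

5.849


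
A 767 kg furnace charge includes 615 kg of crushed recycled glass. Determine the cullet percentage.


Cullet ratio = (cullet mass / total batch mass) * 100
  Ratio = 615 / 767 * 100 = 80.18%

80.18%


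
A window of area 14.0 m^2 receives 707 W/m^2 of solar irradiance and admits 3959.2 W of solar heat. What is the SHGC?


Rearrange Q = Area * SHGC * Irradiance:
  SHGC = Q / (Area * Irradiance)
  SHGC = 3959.2 / (14.0 * 707) = 0.4

0.4


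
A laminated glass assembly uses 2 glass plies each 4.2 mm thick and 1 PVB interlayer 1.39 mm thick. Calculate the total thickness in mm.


Total thickness = glass contribution + PVB contribution
  Glass: 2 * 4.2 = 8.4 mm
  PVB: 1 * 1.39 = 1.39 mm
  Total = 8.4 + 1.39 = 9.79 mm

9.79 mm


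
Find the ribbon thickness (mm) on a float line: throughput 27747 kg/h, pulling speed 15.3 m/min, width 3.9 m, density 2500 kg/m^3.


Ribbon cross-section from mass balance:
  Volume rate = throughput / density = 27747 / 2500 = 11.0988 m^3/h
  thickness = volume rate / (speed * 60 * width), i.e.
  thickness = throughput / (60 * speed * width * density) * 1000
  thickness = 27747 / (60 * 15.3 * 3.9 * 2500) * 1000 = 3.1 mm

3.1 mm


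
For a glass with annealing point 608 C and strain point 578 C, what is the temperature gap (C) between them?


Gap = T_anneal - T_strain:
  gap = 608 - 578 = 30 C

30 C


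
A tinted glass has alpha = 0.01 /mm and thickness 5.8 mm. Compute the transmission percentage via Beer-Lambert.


Beer-Lambert law: T = exp(-alpha * thickness)
  exponent = -0.01 * 5.8 = -0.058
  T = exp(-0.058) = 0.9436
  Percentage = 0.9436 * 100 = 94.36%

94.36%


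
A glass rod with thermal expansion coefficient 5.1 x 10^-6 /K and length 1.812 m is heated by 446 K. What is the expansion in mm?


Thermal expansion formula: dL = alpha * L0 * dT
  dL = (5.1 x 10^-6) * 1.812 * 446 = 0.00412158 m
Convert to mm: 0.00412158 * 1000 = 4.1216 mm

4.1216 mm


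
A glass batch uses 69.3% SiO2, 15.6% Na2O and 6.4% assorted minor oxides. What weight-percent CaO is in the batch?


Pieces sum to 100%:
  CaO = 100 - (SiO2 + Na2O + others)
  CaO = 100 - (69.3 + 15.6 + 6.4) = 8.7%

8.7%


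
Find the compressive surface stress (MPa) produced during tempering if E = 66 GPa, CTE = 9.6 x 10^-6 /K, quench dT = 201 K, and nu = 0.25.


Tempering stress: sigma = E * alpha * dT / (1 - nu)
  E (MPa) = 66 * 1000 = 66000
  Numerator = 66000 * (9.6 x 10^-6) * 201 = 127.3536
  Denominator = 1 - 0.25 = 0.75
  sigma = 127.3536 / 0.75 = 169.8 MPa

169.8 MPa


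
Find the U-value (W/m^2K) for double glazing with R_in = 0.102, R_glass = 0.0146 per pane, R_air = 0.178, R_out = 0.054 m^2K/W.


Total thermal resistance (series):
  R_total = R_in + R_glass + R_air + R_glass + R_out
  R_total = 0.102 + 0.0146 + 0.178 + 0.0146 + 0.054 = 0.3632 m^2K/W
U-value = 1 / R_total = 1 / 0.3632 = 2.753 W/m^2K

2.753 W/m^2K


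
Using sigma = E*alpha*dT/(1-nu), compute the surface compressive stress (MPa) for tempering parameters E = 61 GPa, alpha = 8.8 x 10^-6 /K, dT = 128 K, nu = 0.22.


Tempering stress: sigma = E * alpha * dT / (1 - nu)
  E (MPa) = 61 * 1000 = 61000
  Numerator = 61000 * (8.8 x 10^-6) * 128 = 68.7104
  Denominator = 1 - 0.22 = 0.78
  sigma = 68.7104 / 0.78 = 88.1 MPa

88.1 MPa


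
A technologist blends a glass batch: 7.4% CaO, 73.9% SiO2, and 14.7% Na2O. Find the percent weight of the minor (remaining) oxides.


Sum the three major oxides:
  SiO2 + Na2O + CaO = 73.9 + 14.7 + 7.4 = 96.0%
Subtract from 100%:
  Others = 100 - 96.0 = 4.0%

4.0%


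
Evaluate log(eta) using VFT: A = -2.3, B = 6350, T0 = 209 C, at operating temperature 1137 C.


VFT equation: log(eta) = A + B / (T - T0)
  T - T0 = 1137 - 209 = 928
  B / (T - T0) = 6350 / 928 = 6.843
  log(eta) = -2.3 + 6.843 = 4.543

4.543


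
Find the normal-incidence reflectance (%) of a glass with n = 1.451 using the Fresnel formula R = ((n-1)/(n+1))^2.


Fresnel reflectance at normal incidence:
  R = ((n - 1)/(n + 1))^2
  (n - 1)/(n + 1) = (1.451 - 1)/(1.451 + 1) = 0.184007
  R = 0.184007^2 = 0.0338586
  R(%) = 0.0338586 * 100 = 3.386%

3.386%


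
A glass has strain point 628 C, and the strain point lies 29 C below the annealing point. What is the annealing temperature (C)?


T_anneal = T_strain + gap:
  T_anneal = 628 + 29 = 657 C

657 C


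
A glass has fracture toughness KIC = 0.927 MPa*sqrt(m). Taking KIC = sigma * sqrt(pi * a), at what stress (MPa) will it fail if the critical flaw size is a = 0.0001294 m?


Rearrange KIC = sigma * sqrt(pi * a):
  sigma = KIC / sqrt(pi * a)
  sqrt(pi * 0.0001294) = 0.020162
  sigma = 0.927 / 0.020162 = 45.98 MPa

45.98 MPa


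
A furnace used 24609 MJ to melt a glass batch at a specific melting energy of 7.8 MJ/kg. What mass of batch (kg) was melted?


Rearrange E = m * s for m:
  m = E / s
  m = 24609 / 7.8 = 3155.0 kg

3155.0 kg


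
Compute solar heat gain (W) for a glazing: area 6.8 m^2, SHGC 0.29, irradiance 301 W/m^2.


Solar heat gain: Q = Area * SHGC * Irradiance
  Q = 6.8 * 0.29 * 301 = 593.6 W

593.6 W


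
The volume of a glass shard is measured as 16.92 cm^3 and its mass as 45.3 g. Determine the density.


Use the definition of density:
  rho = mass / volume
  rho = 45.3 / 16.92 = 2.677 g/cm^3

2.677 g/cm^3


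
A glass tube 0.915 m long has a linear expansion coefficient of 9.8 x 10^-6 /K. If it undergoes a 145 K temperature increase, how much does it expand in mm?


Thermal expansion formula: dL = alpha * L0 * dT
  dL = (9.8 x 10^-6) * 0.915 * 145 = 0.00130021 m
Convert to mm: 0.00130021 * 1000 = 1.3002 mm

1.3002 mm


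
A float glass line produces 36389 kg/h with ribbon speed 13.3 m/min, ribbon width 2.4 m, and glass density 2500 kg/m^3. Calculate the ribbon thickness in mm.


Ribbon cross-section from mass balance:
  Volume rate = throughput / density = 36389 / 2500 = 14.5556 m^3/h
  thickness = volume rate / (speed * 60 * width), i.e.
  thickness = throughput / (60 * speed * width * density) * 1000
  thickness = 36389 / (60 * 13.3 * 2.4 * 2500) * 1000 = 7.6 mm

7.6 mm


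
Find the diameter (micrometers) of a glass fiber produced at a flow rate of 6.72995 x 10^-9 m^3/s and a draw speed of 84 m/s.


Cross-sectional area from continuity:
  A = Q / v = 6.72995 x 10^-9 / 84 = 8.011845 x 10^-11 m^2
Diameter from circular cross-section:
  d = sqrt(4A / pi) * 10^6 (m -> um)
  d = sqrt(4 * 8.011845 x 10^-11 / pi) * 10^6 = 10.1 um

10.1 um


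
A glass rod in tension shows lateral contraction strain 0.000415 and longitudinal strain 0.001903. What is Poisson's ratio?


Poisson's ratio: nu = lateral strain / axial strain
  nu = 0.000415 / 0.001903 = 0.2181

0.2181


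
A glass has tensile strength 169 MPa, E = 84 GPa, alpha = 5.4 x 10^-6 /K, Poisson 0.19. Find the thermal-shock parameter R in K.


Thermal shock resistance: R = sigma * (1 - nu) / (E * alpha)
  Numerator = 169 * (1 - 0.19) = 136.89
  Denominator = 84 * 1000 * (5.4 x 10^-6) = 0.4536
  R = 136.89 / 0.4536 = 301.8 K

301.8 K


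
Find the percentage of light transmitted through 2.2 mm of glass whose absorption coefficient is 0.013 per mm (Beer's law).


Beer-Lambert law: T = exp(-alpha * thickness)
  exponent = -0.013 * 2.2 = -0.0286
  T = exp(-0.0286) = 0.9718
  Percentage = 0.9718 * 100 = 97.18%

97.18%


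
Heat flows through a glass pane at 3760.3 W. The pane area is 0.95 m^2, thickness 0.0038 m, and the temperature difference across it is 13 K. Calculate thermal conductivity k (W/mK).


Fourier's law rearranged: k = Q * t / (A * dT)
  Numerator = 3760.3 * 0.0038 = 14.28914
  Denominator = 0.95 * 13 = 12.35
  k = 14.28914 / 12.35 = 1.157 W/mK

1.157 W/mK


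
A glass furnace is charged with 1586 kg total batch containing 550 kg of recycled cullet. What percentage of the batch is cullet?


Cullet ratio = (cullet mass / total batch mass) * 100
  Ratio = 550 / 1586 * 100 = 34.68%

34.68%


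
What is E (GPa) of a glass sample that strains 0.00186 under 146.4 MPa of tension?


Young's modulus: E = stress / strain
  E = 146.4 MPa / 0.00186 = 78709.68 MPa
Convert to GPa: 78709.68 / 1000 = 78.71 GPa

78.71 GPa


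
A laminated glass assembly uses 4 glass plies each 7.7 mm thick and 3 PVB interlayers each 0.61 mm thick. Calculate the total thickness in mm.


Total thickness = glass contribution + PVB contribution
  Glass: 4 * 7.7 = 30.8 mm
  PVB: 3 * 0.61 = 1.83 mm
  Total = 30.8 + 1.83 = 32.63 mm

32.63 mm


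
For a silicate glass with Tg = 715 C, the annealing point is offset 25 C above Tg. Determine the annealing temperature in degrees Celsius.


The annealing temperature is Tg plus the offset:
  T_anneal = 715 + 25 = 740 C

740 C


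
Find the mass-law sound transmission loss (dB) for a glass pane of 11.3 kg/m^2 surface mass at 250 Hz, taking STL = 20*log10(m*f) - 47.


Mass law: STL = 20 * log10(m * f) - 47
  m * f = 11.3 * 250 = 2825
  log10(2825) = 3.45102
  STL = 20 * 3.45102 - 47 = 69.0204 - 47 = 22.0 dB

22.0 dB


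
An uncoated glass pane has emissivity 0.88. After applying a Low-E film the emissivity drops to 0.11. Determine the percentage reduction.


Percentage reduction = (1 - coated/uncoated) * 100
  Ratio = 0.11 / 0.88 = 0.125
  Reduction = (1 - 0.125) * 100 = 87.5%

87.5%


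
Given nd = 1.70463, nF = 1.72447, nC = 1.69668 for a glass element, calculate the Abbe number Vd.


Abbe number formula: Vd = (nd - 1) / (nF - nC)
  nd - 1 = 1.70463 - 1 = 0.70463
  nF - nC = 1.72447 - 1.69668 = 0.02779
  Vd = 0.70463 / 0.02779 = 25.36

25.36


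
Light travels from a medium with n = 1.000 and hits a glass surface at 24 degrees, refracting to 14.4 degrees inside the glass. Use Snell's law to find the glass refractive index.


Apply Snell's law: n1 * sin(theta1) = n2 * sin(theta2)
  n2 = n1 * sin(theta1) / sin(theta2)
  sin(24) = 0.406737
  sin(14.4) = 0.24869
  n2 = 1.000 * 0.406737 / 0.24869 = 1.6355

1.6355


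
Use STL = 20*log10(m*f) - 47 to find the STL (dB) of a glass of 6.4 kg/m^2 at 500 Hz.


Mass law: STL = 20 * log10(m * f) - 47
  m * f = 6.4 * 500 = 3200
  log10(3200) = 3.50515
  STL = 20 * 3.50515 - 47 = 70.103 - 47 = 23.1 dB

23.1 dB


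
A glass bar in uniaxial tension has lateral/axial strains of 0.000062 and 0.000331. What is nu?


Poisson's ratio: nu = lateral strain / axial strain
  nu = 0.000062 / 0.000331 = 0.1873

0.1873


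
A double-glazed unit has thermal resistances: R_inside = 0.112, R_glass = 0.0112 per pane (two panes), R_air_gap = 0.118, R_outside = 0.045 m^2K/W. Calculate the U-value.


Total thermal resistance (series):
  R_total = R_in + R_glass + R_air + R_glass + R_out
  R_total = 0.112 + 0.0112 + 0.118 + 0.0112 + 0.045 = 0.2974 m^2K/W
U-value = 1 / R_total = 1 / 0.2974 = 3.362 W/m^2K

3.362 W/m^2K


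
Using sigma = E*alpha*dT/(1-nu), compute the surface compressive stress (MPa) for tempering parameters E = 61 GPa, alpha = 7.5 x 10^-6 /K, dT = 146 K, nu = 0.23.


Tempering stress: sigma = E * alpha * dT / (1 - nu)
  E (MPa) = 61 * 1000 = 61000
  Numerator = 61000 * (7.5 x 10^-6) * 146 = 66.795
  Denominator = 1 - 0.23 = 0.77
  sigma = 66.795 / 0.77 = 86.7 MPa

86.7 MPa


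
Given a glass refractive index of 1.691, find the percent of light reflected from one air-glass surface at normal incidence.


Fresnel reflectance at normal incidence:
  R = ((n - 1)/(n + 1))^2
  (n - 1)/(n + 1) = (1.691 - 1)/(1.691 + 1) = 0.256782
  R = 0.256782^2 = 0.065937
  R(%) = 0.065937 * 100 = 6.594%

6.594%


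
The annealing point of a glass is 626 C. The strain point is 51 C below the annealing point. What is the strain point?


Strain point = annealing point - difference:
  T_strain = 626 - 51 = 575 C

575 C


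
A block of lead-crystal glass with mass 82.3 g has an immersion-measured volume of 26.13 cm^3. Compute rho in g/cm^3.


Use the definition of density:
  rho = mass / volume
  rho = 82.3 / 26.13 = 3.15 g/cm^3

3.15 g/cm^3


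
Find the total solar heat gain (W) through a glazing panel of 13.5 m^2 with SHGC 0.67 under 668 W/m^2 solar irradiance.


Solar heat gain: Q = Area * SHGC * Irradiance
  Q = 13.5 * 0.67 * 668 = 6042.1 W

6042.1 W


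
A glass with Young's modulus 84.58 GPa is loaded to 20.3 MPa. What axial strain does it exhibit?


Rearrange E = sigma / epsilon:
  epsilon = sigma / E
  E (MPa) = 84.58 * 1000 = 84580
  epsilon = 20.3 / 84580 = 0.00024

0.00024


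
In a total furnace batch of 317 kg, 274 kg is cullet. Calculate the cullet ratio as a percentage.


Cullet ratio = (cullet mass / total batch mass) * 100
  Ratio = 274 / 317 * 100 = 86.44%

86.44%


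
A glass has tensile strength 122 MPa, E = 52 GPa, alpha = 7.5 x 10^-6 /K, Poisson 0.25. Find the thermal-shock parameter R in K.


Thermal shock resistance: R = sigma * (1 - nu) / (E * alpha)
  Numerator = 122 * (1 - 0.25) = 91.5
  Denominator = 52 * 1000 * (7.5 x 10^-6) = 0.39
  R = 91.5 / 0.39 = 234.6 K

234.6 K


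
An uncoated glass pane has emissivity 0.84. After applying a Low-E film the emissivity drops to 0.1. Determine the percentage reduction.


Percentage reduction = (1 - coated/uncoated) * 100
  Ratio = 0.1 / 0.84 = 0.119
  Reduction = (1 - 0.119) * 100 = 88.1%

88.1%


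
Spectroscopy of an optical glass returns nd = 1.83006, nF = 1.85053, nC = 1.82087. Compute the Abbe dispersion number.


Abbe number formula: Vd = (nd - 1) / (nF - nC)
  nd - 1 = 1.83006 - 1 = 0.83006
  nF - nC = 1.85053 - 1.82087 = 0.02966
  Vd = 0.83006 / 0.02966 = 27.99

27.99


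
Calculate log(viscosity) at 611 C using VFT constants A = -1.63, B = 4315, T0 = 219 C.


VFT equation: log(eta) = A + B / (T - T0)
  T - T0 = 611 - 219 = 392
  B / (T - T0) = 4315 / 392 = 11.008
  log(eta) = -1.63 + 11.008 = 9.378

9.378


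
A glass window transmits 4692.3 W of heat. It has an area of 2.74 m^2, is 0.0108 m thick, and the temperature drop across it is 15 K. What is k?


Fourier's law rearranged: k = Q * t / (A * dT)
  Numerator = 4692.3 * 0.0108 = 50.67684
  Denominator = 2.74 * 15 = 41.1
  k = 50.67684 / 41.1 = 1.233 W/mK

1.233 W/mK


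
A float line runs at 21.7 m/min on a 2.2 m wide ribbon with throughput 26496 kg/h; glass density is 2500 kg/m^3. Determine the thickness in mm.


Ribbon cross-section from mass balance:
  Volume rate = throughput / density = 26496 / 2500 = 10.5984 m^3/h
  thickness = volume rate / (speed * 60 * width), i.e.
  thickness = throughput / (60 * speed * width * density) * 1000
  thickness = 26496 / (60 * 21.7 * 2.2 * 2500) * 1000 = 3.7 mm

3.7 mm


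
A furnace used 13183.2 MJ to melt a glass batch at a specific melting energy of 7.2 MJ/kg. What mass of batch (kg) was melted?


Rearrange E = m * s for m:
  m = E / s
  m = 13183.2 / 7.2 = 1831.0 kg

1831.0 kg


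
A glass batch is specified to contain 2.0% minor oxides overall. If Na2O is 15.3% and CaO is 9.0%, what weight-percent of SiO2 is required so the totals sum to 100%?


Known pieces sum to 100%:
  SiO2 = 100 - (others + Na2O + CaO)
  SiO2 = 100 - (2.0 + 15.3 + 9.0) = 73.7%

73.7%


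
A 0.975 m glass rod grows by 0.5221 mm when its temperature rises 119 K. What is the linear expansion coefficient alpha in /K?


Rearrange dL = alpha * L0 * dT for alpha:
  alpha = dL / (L0 * dT)
  alpha = (0.5221 / 1000) / (0.975 * 119) = 0.0000045 /K = 4.5 x 10^-6 /K

4.5 x 10^-6 /K


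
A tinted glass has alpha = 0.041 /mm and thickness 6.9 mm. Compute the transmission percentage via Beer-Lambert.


Beer-Lambert law: T = exp(-alpha * thickness)
  exponent = -0.041 * 6.9 = -0.2829
  T = exp(-0.2829) = 0.7536
  Percentage = 0.7536 * 100 = 75.36%

75.36%


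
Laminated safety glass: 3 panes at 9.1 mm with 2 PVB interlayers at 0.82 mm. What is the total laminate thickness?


Total thickness = glass contribution + PVB contribution
  Glass: 3 * 9.1 = 27.3 mm
  PVB: 2 * 0.82 = 1.64 mm
  Total = 27.3 + 1.64 = 28.94 mm

28.94 mm


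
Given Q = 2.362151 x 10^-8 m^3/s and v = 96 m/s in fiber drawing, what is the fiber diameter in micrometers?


Cross-sectional area from continuity:
  A = Q / v = 2.362151 x 10^-8 / 96 = 2.460574 x 10^-10 m^2
Diameter from circular cross-section:
  d = sqrt(4A / pi) * 10^6 (m -> um)
  d = sqrt(4 * 2.460574 x 10^-10 / pi) * 10^6 = 17.7 um

17.7 um


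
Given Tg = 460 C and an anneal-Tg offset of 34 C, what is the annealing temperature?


The annealing temperature is Tg plus the offset:
  T_anneal = 460 + 34 = 494 C

494 C


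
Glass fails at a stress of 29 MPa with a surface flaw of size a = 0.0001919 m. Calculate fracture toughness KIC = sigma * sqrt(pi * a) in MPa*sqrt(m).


Fracture toughness: KIC = sigma * sqrt(pi * a)
  pi * a = pi * 0.0001919 = 0.000602872
  sqrt(pi * a) = 0.024553
  KIC = 29 * 0.024553 = 0.712 MPa*sqrt(m)

0.712 MPa*sqrt(m)


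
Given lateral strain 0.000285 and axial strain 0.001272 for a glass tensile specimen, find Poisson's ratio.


Poisson's ratio: nu = lateral strain / axial strain
  nu = 0.000285 / 0.001272 = 0.2241

0.2241


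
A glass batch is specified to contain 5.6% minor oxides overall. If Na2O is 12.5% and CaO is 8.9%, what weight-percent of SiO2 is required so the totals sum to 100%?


Known pieces sum to 100%:
  SiO2 = 100 - (others + Na2O + CaO)
  SiO2 = 100 - (5.6 + 12.5 + 8.9) = 73.0%

73.0%


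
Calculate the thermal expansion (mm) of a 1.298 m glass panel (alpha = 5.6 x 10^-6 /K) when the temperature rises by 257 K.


Thermal expansion formula: dL = alpha * L0 * dT
  dL = (5.6 x 10^-6) * 1.298 * 257 = 0.00186808 m
Convert to mm: 0.00186808 * 1000 = 1.8681 mm

1.8681 mm


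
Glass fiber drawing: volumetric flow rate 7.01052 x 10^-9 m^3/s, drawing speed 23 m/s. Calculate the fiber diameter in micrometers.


Cross-sectional area from continuity:
  A = Q / v = 7.01052 x 10^-9 / 23 = 3.048052 x 10^-10 m^2
Diameter from circular cross-section:
  d = sqrt(4A / pi) * 10^6 (m -> um)
  d = sqrt(4 * 3.048052 x 10^-10 / pi) * 10^6 = 19.7 um

19.7 um


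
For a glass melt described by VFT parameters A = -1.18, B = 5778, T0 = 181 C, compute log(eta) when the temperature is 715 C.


VFT equation: log(eta) = A + B / (T - T0)
  T - T0 = 715 - 181 = 534
  B / (T - T0) = 5778 / 534 = 10.82
  log(eta) = -1.18 + 10.82 = 9.64

9.64


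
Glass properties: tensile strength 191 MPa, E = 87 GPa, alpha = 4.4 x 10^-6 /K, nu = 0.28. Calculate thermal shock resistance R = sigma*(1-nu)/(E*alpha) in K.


Thermal shock resistance: R = sigma * (1 - nu) / (E * alpha)
  Numerator = 191 * (1 - 0.28) = 137.52
  Denominator = 87 * 1000 * (4.4 x 10^-6) = 0.3828
  R = 137.52 / 0.3828 = 359.2 K

359.2 K


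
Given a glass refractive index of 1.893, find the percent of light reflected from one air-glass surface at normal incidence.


Fresnel reflectance at normal incidence:
  R = ((n - 1)/(n + 1))^2
  (n - 1)/(n + 1) = (1.893 - 1)/(1.893 + 1) = 0.308676
  R = 0.308676^2 = 0.0952809
  R(%) = 0.0952809 * 100 = 9.528%

9.528%


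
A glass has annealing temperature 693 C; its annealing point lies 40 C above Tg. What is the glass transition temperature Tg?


Rearrange T_anneal = Tg + offset for Tg:
  Tg = T_anneal - offset = 693 - 40 = 653 C

653 C


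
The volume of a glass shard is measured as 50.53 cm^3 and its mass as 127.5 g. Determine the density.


Use the definition of density:
  rho = mass / volume
  rho = 127.5 / 50.53 = 2.523 g/cm^3

2.523 g/cm^3


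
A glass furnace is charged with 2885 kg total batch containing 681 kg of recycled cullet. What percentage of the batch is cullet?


Cullet ratio = (cullet mass / total batch mass) * 100
  Ratio = 681 / 2885 * 100 = 23.6%

23.6%


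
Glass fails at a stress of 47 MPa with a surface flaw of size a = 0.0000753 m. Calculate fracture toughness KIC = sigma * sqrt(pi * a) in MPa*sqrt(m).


Fracture toughness: KIC = sigma * sqrt(pi * a)
  pi * a = pi * 0.0000753 = 0.000236562
  sqrt(pi * a) = 0.015381
  KIC = 47 * 0.015381 = 0.723 MPa*sqrt(m)

0.723 MPa*sqrt(m)


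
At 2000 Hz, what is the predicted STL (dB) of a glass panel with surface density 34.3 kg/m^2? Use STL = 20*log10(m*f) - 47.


Mass law: STL = 20 * log10(m * f) - 47
  m * f = 34.3 * 2000 = 68600
  log10(68600) = 4.83632
  STL = 20 * 4.83632 - 47 = 96.7264 - 47 = 49.7 dB

49.7 dB


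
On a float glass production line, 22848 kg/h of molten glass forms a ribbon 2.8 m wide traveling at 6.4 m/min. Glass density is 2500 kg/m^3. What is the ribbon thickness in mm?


Ribbon cross-section from mass balance:
  Volume rate = throughput / density = 22848 / 2500 = 9.1392 m^3/h
  thickness = volume rate / (speed * 60 * width), i.e.
  thickness = throughput / (60 * speed * width * density) * 1000
  thickness = 22848 / (60 * 6.4 * 2.8 * 2500) * 1000 = 8.5 mm

8.5 mm


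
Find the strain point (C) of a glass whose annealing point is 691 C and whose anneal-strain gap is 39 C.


Strain point = annealing point - difference:
  T_strain = 691 - 39 = 652 C

652 C


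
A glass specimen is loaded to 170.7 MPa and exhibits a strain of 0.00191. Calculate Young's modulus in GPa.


Young's modulus: E = stress / strain
  E = 170.7 MPa / 0.00191 = 89371.73 MPa
Convert to GPa: 89371.73 / 1000 = 89.37 GPa

89.37 GPa


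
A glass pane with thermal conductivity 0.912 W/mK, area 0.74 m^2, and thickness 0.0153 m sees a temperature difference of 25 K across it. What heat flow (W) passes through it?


Fourier's law: Q = k * A * dT / t
  Q = 0.912 * 0.74 * 25 / 0.0153
  Q = 16.872 / 0.0153 = 1102.7 W

1102.7 W


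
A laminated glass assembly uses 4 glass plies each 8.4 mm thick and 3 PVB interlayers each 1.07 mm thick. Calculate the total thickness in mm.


Total thickness = glass contribution + PVB contribution
  Glass: 4 * 8.4 = 33.6 mm
  PVB: 3 * 1.07 = 3.21 mm
  Total = 33.6 + 3.21 = 36.81 mm

36.81 mm


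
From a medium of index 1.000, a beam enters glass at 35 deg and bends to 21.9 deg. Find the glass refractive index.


Apply Snell's law: n1 * sin(theta1) = n2 * sin(theta2)
  n2 = n1 * sin(theta1) / sin(theta2)
  sin(35) = 0.573576
  sin(21.9) = 0.372988
  n2 = 1.000 * 0.573576 / 0.372988 = 1.5378

1.5378


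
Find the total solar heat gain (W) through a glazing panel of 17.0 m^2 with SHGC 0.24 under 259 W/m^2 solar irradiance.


Solar heat gain: Q = Area * SHGC * Irradiance
  Q = 17.0 * 0.24 * 259 = 1056.7 W

1056.7 W


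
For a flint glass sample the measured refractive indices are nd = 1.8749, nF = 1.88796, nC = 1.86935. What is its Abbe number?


Abbe number formula: Vd = (nd - 1) / (nF - nC)
  nd - 1 = 1.8749 - 1 = 0.8749
  nF - nC = 1.88796 - 1.86935 = 0.01861
  Vd = 0.8749 / 0.01861 = 47.01

47.01


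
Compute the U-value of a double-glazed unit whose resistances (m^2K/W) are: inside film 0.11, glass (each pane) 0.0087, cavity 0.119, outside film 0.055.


Total thermal resistance (series):
  R_total = R_in + R_glass + R_air + R_glass + R_out
  R_total = 0.11 + 0.0087 + 0.119 + 0.0087 + 0.055 = 0.3014 m^2K/W
U-value = 1 / R_total = 1 / 0.3014 = 3.318 W/m^2K

3.318 W/m^2K


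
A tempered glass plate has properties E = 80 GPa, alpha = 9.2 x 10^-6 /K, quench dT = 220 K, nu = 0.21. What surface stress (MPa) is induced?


Tempering stress: sigma = E * alpha * dT / (1 - nu)
  E (MPa) = 80 * 1000 = 80000
  Numerator = 80000 * (9.2 x 10^-6) * 220 = 161.92
  Denominator = 1 - 0.21 = 0.79
  sigma = 161.92 / 0.79 = 205.0 MPa

205.0 MPa


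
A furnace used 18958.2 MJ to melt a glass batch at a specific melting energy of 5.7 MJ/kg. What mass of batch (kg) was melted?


Rearrange E = m * s for m:
  m = E / s
  m = 18958.2 / 5.7 = 3326.0 kg

3326.0 kg


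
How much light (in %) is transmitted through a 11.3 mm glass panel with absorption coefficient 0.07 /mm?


Beer-Lambert law: T = exp(-alpha * thickness)
  exponent = -0.07 * 11.3 = -0.791
  T = exp(-0.791) = 0.4534
  Percentage = 0.4534 * 100 = 45.34%

45.34%


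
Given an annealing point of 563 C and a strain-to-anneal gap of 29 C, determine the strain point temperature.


Strain point = annealing point - difference:
  T_strain = 563 - 29 = 534 C

534 C


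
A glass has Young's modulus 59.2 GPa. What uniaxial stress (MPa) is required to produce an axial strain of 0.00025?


Rearrange E = sigma / epsilon:
  sigma = E * epsilon
  E (MPa) = 59.2 * 1000 = 59200
  sigma = 59200 * 0.00025 = 14.8 MPa

14.8 MPa


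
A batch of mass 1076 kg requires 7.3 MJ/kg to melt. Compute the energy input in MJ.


Total energy = mass * specific energy
  E = 1076 * 7.3 = 7854.8 MJ

7854.8 MJ


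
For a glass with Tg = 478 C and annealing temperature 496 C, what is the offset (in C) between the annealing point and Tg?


Offset = T_anneal - Tg:
  offset = 496 - 478 = 18 C

18 C


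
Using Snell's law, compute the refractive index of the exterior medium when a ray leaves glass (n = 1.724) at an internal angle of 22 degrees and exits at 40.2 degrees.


Apply Snell's law: n1 * sin(theta1) = n2 * sin(theta2)
  n2 = n1 * sin(theta1) / sin(theta2)
  sin(22) = 0.374607
  sin(40.2) = 0.645458
  n2 = 1.724 * 0.374607 / 0.645458 = 1.0006

1.0006


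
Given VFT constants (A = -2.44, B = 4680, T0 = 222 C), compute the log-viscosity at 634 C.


VFT equation: log(eta) = A + B / (T - T0)
  T - T0 = 634 - 222 = 412
  B / (T - T0) = 4680 / 412 = 11.359
  log(eta) = -2.44 + 11.359 = 8.919

8.919


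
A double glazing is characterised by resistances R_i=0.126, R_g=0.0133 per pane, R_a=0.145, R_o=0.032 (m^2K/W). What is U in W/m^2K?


Total thermal resistance (series):
  R_total = R_in + R_glass + R_air + R_glass + R_out
  R_total = 0.126 + 0.0133 + 0.145 + 0.0133 + 0.032 = 0.3296 m^2K/W
U-value = 1 / R_total = 1 / 0.3296 = 3.034 W/m^2K

3.034 W/m^2K


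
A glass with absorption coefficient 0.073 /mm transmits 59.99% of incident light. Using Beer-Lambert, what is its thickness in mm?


Rearrange T = exp(-alpha * thickness):
  thickness = -ln(T) / alpha
  T = 59.99/100 = 0.5999
  ln(T) = -0.51099
  -ln(T) = 0.51099
  thickness = 0.51099 / 0.073 = 7.0 mm

7.0 mm


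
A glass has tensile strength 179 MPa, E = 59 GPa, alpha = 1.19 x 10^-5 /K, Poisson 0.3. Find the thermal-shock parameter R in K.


Thermal shock resistance: R = sigma * (1 - nu) / (E * alpha)
  Numerator = 179 * (1 - 0.3) = 125.3
  Denominator = 59 * 1000 * (1.19 x 10^-5) = 0.7021
  R = 125.3 / 0.7021 = 178.5 K

178.5 K


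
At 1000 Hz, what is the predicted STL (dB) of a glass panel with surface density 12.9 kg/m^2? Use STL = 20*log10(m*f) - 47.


Mass law: STL = 20 * log10(m * f) - 47
  m * f = 12.9 * 1000 = 12900
  log10(12900) = 4.11059
  STL = 20 * 4.11059 - 47 = 82.2118 - 47 = 35.2 dB

35.2 dB


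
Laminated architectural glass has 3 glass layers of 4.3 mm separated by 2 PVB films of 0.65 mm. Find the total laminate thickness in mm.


Total thickness = glass contribution + PVB contribution
  Glass: 3 * 4.3 = 12.9 mm
  PVB: 2 * 0.65 = 1.3 mm
  Total = 12.9 + 1.3 = 14.2 mm

14.2 mm


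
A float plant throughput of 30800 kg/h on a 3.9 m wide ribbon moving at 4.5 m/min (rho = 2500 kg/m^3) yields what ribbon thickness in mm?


Ribbon cross-section from mass balance:
  Volume rate = throughput / density = 30800 / 2500 = 12.32 m^3/h
  thickness = volume rate / (speed * 60 * width), i.e.
  thickness = throughput / (60 * speed * width * density) * 1000
  thickness = 30800 / (60 * 4.5 * 3.9 * 2500) * 1000 = 11.7 mm

11.7 mm


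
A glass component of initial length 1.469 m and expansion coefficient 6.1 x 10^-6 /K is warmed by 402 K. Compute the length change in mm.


Thermal expansion formula: dL = alpha * L0 * dT
  dL = (6.1 x 10^-6) * 1.469 * 402 = 0.00360228 m
Convert to mm: 0.00360228 * 1000 = 3.6023 mm

3.6023 mm


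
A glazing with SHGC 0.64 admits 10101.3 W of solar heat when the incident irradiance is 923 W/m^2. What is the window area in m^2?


Rearrange Q = Area * SHGC * Irradiance:
  Area = Q / (SHGC * Irradiance)
  Area = 10101.3 / (0.64 * 923) = 17.1 m^2

17.1 m^2


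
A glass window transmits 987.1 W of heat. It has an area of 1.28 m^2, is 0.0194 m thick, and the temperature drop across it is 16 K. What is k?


Fourier's law rearranged: k = Q * t / (A * dT)
  Numerator = 987.1 * 0.0194 = 19.14974
  Denominator = 1.28 * 16 = 20.48
  k = 19.14974 / 20.48 = 0.935 W/mK

0.935 W/mK


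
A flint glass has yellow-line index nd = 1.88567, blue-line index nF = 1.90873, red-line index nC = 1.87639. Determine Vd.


Abbe number formula: Vd = (nd - 1) / (nF - nC)
  nd - 1 = 1.88567 - 1 = 0.88567
  nF - nC = 1.90873 - 1.87639 = 0.03234
  Vd = 0.88567 / 0.03234 = 27.39

27.39


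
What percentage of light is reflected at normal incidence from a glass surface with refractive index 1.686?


Fresnel reflectance at normal incidence:
  R = ((n - 1)/(n + 1))^2
  (n - 1)/(n + 1) = (1.686 - 1)/(1.686 + 1) = 0.255398
  R = 0.255398^2 = 0.0652281
  R(%) = 0.0652281 * 100 = 6.523%

6.523%


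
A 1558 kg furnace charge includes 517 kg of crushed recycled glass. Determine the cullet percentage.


Cullet ratio = (cullet mass / total batch mass) * 100
  Ratio = 517 / 1558 * 100 = 33.18%

33.18%


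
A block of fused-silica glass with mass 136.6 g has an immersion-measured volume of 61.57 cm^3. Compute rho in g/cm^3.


Use the definition of density:
  rho = mass / volume
  rho = 136.6 / 61.57 = 2.219 g/cm^3

2.219 g/cm^3


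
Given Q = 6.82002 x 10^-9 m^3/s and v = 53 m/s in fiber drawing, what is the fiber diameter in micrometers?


Cross-sectional area from continuity:
  A = Q / v = 6.82002 x 10^-9 / 53 = 1.286796 x 10^-10 m^2
Diameter from circular cross-section:
  d = sqrt(4A / pi) * 10^6 (m -> um)
  d = sqrt(4 * 1.286796 x 10^-10 / pi) * 10^6 = 12.8 um

12.8 um


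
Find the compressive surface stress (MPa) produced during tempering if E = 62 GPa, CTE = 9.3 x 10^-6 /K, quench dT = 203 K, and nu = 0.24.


Tempering stress: sigma = E * alpha * dT / (1 - nu)
  E (MPa) = 62 * 1000 = 62000
  Numerator = 62000 * (9.3 x 10^-6) * 203 = 117.0498
  Denominator = 1 - 0.24 = 0.76
  sigma = 117.0498 / 0.76 = 154.0 MPa

154.0 MPa


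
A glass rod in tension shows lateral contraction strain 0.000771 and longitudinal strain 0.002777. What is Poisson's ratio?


Poisson's ratio: nu = lateral strain / axial strain
  nu = 0.000771 / 0.002777 = 0.2776

0.2776


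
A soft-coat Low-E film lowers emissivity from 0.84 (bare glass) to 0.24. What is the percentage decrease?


Percentage reduction = (1 - coated/uncoated) * 100
  Ratio = 0.24 / 0.84 = 0.2857
  Reduction = (1 - 0.2857) * 100 = 71.4%

71.4%


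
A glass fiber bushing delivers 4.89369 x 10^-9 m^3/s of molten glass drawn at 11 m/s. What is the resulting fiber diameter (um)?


Cross-sectional area from continuity:
  A = Q / v = 4.89369 x 10^-9 / 11 = 4.448809 x 10^-10 m^2
Diameter from circular cross-section:
  d = sqrt(4A / pi) * 10^6 (m -> um)
  d = sqrt(4 * 4.448809 x 10^-10 / pi) * 10^6 = 23.8 um

23.8 um


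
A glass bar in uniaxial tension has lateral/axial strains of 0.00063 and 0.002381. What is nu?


Poisson's ratio: nu = lateral strain / axial strain
  nu = 0.00063 / 0.002381 = 0.2646

0.2646


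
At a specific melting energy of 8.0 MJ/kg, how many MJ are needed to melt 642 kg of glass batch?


Total energy = mass * specific energy
  E = 642 * 8.0 = 5136 MJ

5136 MJ


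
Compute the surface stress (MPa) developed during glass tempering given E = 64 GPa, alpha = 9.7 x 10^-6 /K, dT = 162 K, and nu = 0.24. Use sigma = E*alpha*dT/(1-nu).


Tempering stress: sigma = E * alpha * dT / (1 - nu)
  E (MPa) = 64 * 1000 = 64000
  Numerator = 64000 * (9.7 x 10^-6) * 162 = 100.5696
  Denominator = 1 - 0.24 = 0.76
  sigma = 100.5696 / 0.76 = 132.3 MPa

132.3 MPa


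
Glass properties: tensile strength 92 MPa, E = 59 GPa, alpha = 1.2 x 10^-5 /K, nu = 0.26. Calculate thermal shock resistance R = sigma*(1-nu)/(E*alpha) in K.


Thermal shock resistance: R = sigma * (1 - nu) / (E * alpha)
  Numerator = 92 * (1 - 0.26) = 68.08
  Denominator = 59 * 1000 * (1.2 x 10^-5) = 0.708
  R = 68.08 / 0.708 = 96.2 K

96.2 K


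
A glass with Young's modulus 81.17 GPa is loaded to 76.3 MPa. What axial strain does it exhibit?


Rearrange E = sigma / epsilon:
  epsilon = sigma / E
  E (MPa) = 81.17 * 1000 = 81170
  epsilon = 76.3 / 81170 = 0.00094

0.00094


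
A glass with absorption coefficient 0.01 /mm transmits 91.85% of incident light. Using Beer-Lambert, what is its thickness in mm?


Rearrange T = exp(-alpha * thickness):
  thickness = -ln(T) / alpha
  T = 91.85/100 = 0.9185
  ln(T) = -0.08501
  -ln(T) = 0.08501
  thickness = 0.08501 / 0.01 = 8.5 mm

8.5 mm


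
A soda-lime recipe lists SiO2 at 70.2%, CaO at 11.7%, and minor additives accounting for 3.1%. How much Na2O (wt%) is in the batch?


Pieces sum to 100%:
  Na2O = 100 - (SiO2 + CaO + others)
  Na2O = 100 - (70.2 + 11.7 + 3.1) = 15.0%

15.0%


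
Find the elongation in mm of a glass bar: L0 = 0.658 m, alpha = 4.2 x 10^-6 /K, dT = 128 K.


Thermal expansion formula: dL = alpha * L0 * dT
  dL = (4.2 x 10^-6) * 0.658 * 128 = 0.00035374 m
Convert to mm: 0.00035374 * 1000 = 0.3537 mm

0.3537 mm


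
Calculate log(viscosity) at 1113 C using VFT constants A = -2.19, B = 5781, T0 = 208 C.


VFT equation: log(eta) = A + B / (T - T0)
  T - T0 = 1113 - 208 = 905
  B / (T - T0) = 5781 / 905 = 6.388
  log(eta) = -2.19 + 6.388 = 4.198

4.198


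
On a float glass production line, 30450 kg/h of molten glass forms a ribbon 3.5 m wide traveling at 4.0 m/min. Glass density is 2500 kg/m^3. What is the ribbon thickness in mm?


Ribbon cross-section from mass balance:
  Volume rate = throughput / density = 30450 / 2500 = 12.18 m^3/h
  thickness = volume rate / (speed * 60 * width), i.e.
  thickness = throughput / (60 * speed * width * density) * 1000
  thickness = 30450 / (60 * 4.0 * 3.5 * 2500) * 1000 = 14.5 mm

14.5 mm


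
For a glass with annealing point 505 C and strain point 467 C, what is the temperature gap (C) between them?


Gap = T_anneal - T_strain:
  gap = 505 - 467 = 38 C

38 C


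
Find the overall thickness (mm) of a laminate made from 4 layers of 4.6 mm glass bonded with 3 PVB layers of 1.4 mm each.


Total thickness = glass contribution + PVB contribution
  Glass: 4 * 4.6 = 18.4 mm
  PVB: 3 * 1.4 = 4.2 mm
  Total = 18.4 + 4.2 = 22.6 mm

22.6 mm


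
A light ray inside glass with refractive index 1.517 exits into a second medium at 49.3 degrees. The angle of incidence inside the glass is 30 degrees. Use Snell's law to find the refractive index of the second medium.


Apply Snell's law: n1 * sin(theta1) = n2 * sin(theta2)
  n2 = n1 * sin(theta1) / sin(theta2)
  sin(30) = 0.5
  sin(49.3) = 0.758134
  n2 = 1.517 * 0.5 / 0.758134 = 1.0005

1.0005


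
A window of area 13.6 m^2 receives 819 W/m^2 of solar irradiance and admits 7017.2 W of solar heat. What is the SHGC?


Rearrange Q = Area * SHGC * Irradiance:
  SHGC = Q / (Area * Irradiance)
  SHGC = 7017.2 / (13.6 * 819) = 0.63

0.63


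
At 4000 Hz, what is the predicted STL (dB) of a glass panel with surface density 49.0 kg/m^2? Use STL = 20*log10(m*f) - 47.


Mass law: STL = 20 * log10(m * f) - 47
  m * f = 49.0 * 4000 = 196000
  log10(196000) = 5.29226
  STL = 20 * 5.29226 - 47 = 105.8452 - 47 = 58.8 dB

58.8 dB


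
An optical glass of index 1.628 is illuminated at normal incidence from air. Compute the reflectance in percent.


Fresnel reflectance at normal incidence:
  R = ((n - 1)/(n + 1))^2
  (n - 1)/(n + 1) = (1.628 - 1)/(1.628 + 1) = 0.238965
  R = 0.238965^2 = 0.0571043
  R(%) = 0.0571043 * 100 = 5.71%

5.71%


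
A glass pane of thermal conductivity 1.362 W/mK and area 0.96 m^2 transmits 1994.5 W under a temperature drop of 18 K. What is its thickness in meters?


Fourier's law: t = k * A * dT / Q
  t = 1.362 * 0.96 * 18 / 1994.5
  t = 23.53536 / 1994.5 = 0.0118 m

0.0118 m


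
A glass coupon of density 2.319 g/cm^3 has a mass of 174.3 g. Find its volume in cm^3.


Rearrange rho = m / V:
  V = m / rho
  V = 174.3 / 2.319 = 75.162 cm^3

75.162 cm^3


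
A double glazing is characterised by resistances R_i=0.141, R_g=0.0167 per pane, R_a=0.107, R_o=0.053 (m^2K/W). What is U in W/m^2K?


Total thermal resistance (series):
  R_total = R_in + R_glass + R_air + R_glass + R_out
  R_total = 0.141 + 0.0167 + 0.107 + 0.0167 + 0.053 = 0.3344 m^2K/W
U-value = 1 / R_total = 1 / 0.3344 = 2.99 W/m^2K

2.99 W/m^2K


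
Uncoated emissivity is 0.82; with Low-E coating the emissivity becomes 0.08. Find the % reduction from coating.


Percentage reduction = (1 - coated/uncoated) * 100
  Ratio = 0.08 / 0.82 = 0.0976
  Reduction = (1 - 0.0976) * 100 = 90.2%

90.2%


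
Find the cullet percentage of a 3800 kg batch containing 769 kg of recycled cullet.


Cullet ratio = (cullet mass / total batch mass) * 100
  Ratio = 769 / 3800 * 100 = 20.24%

20.24%


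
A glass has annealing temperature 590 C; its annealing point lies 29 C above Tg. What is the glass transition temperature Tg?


Rearrange T_anneal = Tg + offset for Tg:
  Tg = T_anneal - offset = 590 - 29 = 561 C

561 C


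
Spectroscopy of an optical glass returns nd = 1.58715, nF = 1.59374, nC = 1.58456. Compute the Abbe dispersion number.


Abbe number formula: Vd = (nd - 1) / (nF - nC)
  nd - 1 = 1.58715 - 1 = 0.58715
  nF - nC = 1.59374 - 1.58456 = 0.00918
  Vd = 0.58715 / 0.00918 = 63.96

63.96


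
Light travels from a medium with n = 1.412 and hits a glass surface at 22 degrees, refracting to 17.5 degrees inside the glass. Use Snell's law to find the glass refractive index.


Apply Snell's law: n1 * sin(theta1) = n2 * sin(theta2)
  n2 = n1 * sin(theta1) / sin(theta2)
  sin(22) = 0.374607
  sin(17.5) = 0.300706
  n2 = 1.412 * 0.374607 / 0.300706 = 1.759

1.759


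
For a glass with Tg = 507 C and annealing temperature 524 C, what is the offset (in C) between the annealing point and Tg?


Offset = T_anneal - Tg:
  offset = 524 - 507 = 17 C

17 C


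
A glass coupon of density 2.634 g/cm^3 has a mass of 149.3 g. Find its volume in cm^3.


Rearrange rho = m / V:
  V = m / rho
  V = 149.3 / 2.634 = 56.682 cm^3

56.682 cm^3


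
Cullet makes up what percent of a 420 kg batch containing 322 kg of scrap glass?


Cullet ratio = (cullet mass / total batch mass) * 100
  Ratio = 322 / 420 * 100 = 76.67%

76.67%
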